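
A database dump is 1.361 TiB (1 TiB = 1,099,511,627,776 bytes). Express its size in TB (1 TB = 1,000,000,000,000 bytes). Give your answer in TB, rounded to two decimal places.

1.50 TB

1.361 TiB = 1.361 × 2^40 bytes = 1,496,435,325,403.136 bytes
1 TB = 1,000,000,000,000 bytes
1,496,435,325,403.136 / 1,000,000,000,000 = 1.50 TB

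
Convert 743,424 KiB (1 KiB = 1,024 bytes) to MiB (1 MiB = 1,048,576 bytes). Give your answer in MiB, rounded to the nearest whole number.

726 MiB

743,424 KiB = 743,424 × 2^10 bytes = 761,266,176 bytes
1 MiB = 2^20 bytes = 1,048,576 bytes
761,266,176 / 1,048,576 = 726 MiB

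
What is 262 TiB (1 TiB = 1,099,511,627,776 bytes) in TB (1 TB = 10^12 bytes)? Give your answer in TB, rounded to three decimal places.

288.072 TB

262 TiB × 1,099,511,627,776 bytes/TiB = 288,072,046,477,312 bytes
1 TB = 1,000,000,000,000 bytes
288,072,046,477,312 / 1,000,000,000,000 = 288.072 TB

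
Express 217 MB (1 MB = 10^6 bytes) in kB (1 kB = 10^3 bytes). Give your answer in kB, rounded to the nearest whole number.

217 MB = 217 × 10^6 bytes = 217,000,000 bytes
1 kB = 1,000 bytes
217,000,000 / 1,000 = 217,000 kB

217,000 kB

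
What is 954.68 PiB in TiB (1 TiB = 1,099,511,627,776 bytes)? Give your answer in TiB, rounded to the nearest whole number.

977,592 TiB

954.68 PiB = 954.68 × 2^50 bytes = 1,074,874,123,064,516,280.32 bytes
1 TiB = 1,099,511,627,776 bytes
1,074,874,123,064,516,280.32 / 1,099,511,627,776 = 977,592 TiB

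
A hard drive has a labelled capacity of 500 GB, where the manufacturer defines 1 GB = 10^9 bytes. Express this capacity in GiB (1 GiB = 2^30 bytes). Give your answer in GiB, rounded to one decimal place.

465.7 GiB

500 GB × 1,000,000,000 bytes/GB = 500,000,000,000 bytes
1 GiB = 1,073,741,824 bytes
500,000,000,000 / 1,073,741,824 = 465.7 GiB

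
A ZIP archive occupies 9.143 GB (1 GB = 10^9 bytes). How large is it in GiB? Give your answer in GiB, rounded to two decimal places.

8.52 GiB

9.143 GB = 9.143 × 10^9 bytes = 9,143,000,000 bytes
1 GiB = 2^30 bytes = 1,073,741,824 bytes
9,143,000,000 / 1,073,741,824 = 8.52 GiB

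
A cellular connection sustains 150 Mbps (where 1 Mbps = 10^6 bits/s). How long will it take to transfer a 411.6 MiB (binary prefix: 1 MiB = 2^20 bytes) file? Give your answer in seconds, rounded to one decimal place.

411.6 MiB = 431,593,881.6 bytes = 3,452,751,052.8 bits
150 Mbps = 150,000,000 bits/s
time = 3,452,751,052.8 / 150,000,000 = 23.0 s

23.0 seconds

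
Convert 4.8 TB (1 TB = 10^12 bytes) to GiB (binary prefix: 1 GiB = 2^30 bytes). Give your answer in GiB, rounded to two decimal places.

4,470.35 GiB

4.8 TB = 4.8 × 10^12 bytes = 4,800,000,000,000 bytes
1 GiB = 1,073,741,824 bytes
4,800,000,000,000 / 1,073,741,824 = 4,470.35 GiB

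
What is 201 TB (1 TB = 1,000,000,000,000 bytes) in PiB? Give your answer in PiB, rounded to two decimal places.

201 TB × 1,000,000,000,000 bytes/TB = 201,000,000,000,000 bytes
1 PiB = 1,125,899,906,842,624 bytes
201,000,000,000,000 / 1,125,899,906,842,624 = 0.18 PiB

0.18 PiB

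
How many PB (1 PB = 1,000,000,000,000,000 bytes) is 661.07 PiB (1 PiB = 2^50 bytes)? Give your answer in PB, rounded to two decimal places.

661.07 PiB × 1,125,899,906,842,624 bytes/PiB = 744,298,651,416,453,447.68 bytes
1 PB = 1,000,000,000,000,000 bytes
744,298,651,416,453,447.68 / 1,000,000,000,000,000 = 744.30 PB

744.30 PB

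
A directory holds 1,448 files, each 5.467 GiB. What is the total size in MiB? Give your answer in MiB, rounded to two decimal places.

Total = 1,448 × 5.467 GiB = 7916.216 GiB
= 7916.216 × 1,073,741,824 bytes = 8,499,972,207,017.984 bytes
1 MiB = 1,048,576 bytes
8,499,972,207,017.984 / 1,048,576 = 8,106,205.18 MiB

8,106,205.18 MiB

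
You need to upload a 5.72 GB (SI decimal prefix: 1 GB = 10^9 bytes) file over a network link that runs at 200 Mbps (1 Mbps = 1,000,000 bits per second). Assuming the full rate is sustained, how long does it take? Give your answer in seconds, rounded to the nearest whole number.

229 seconds

5.72 GB = 5,720,000,000 bytes = 45,760,000,000 bits
200 Mbps = 200,000,000 bits/s
time = 45,760,000,000 / 200,000,000 = 229 s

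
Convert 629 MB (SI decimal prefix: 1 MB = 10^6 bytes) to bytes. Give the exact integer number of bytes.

629 × 1,000,000 = 629,000,000 bytes

629,000,000 bytes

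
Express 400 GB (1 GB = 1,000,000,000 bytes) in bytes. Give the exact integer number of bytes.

400 × 1,000,000,000 = 400,000,000,000 bytes

400,000,000,000 bytes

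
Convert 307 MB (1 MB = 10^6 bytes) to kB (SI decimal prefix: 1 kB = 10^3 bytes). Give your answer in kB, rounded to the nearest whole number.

307,000 kB

307 MB = 307 × 10^6 bytes = 307,000,000 bytes
1 kB = 1,000 bytes
307,000,000 / 1,000 = 307,000 kB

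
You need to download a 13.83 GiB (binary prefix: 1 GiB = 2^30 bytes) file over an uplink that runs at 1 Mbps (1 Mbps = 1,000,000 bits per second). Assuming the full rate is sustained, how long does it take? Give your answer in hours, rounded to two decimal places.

13.83 GiB = 14,849,849,425.92 bytes = 118,798,795,407.36 bits
1 Mbps = 1,000,000 bits/s
time = 118,798,795,407.36 / 1,000,000 = 118,798.7954 s
118,798.7954 s / 3600 = 33.00 hours

33.00 hours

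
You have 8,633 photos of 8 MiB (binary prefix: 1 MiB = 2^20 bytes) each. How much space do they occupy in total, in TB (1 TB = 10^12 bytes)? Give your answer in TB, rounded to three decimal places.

Total = 8,633 × 8 MiB = 69,064 MiB
= 69,064 × 1,048,576 bytes = 72,418,852,864 bytes
1 TB = 1,000,000,000,000 bytes
72,418,852,864 / 1,000,000,000,000 = 0.072 TB

0.072 TB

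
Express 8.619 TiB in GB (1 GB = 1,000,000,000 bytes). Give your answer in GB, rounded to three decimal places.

8.619 TiB = 8.619 × 2^40 bytes = 9,476,690,719,801.344 bytes
1 GB = 1,000,000,000 bytes
9,476,690,719,801.344 / 1,000,000,000 = 9,476.691 GB

9,476.691 GB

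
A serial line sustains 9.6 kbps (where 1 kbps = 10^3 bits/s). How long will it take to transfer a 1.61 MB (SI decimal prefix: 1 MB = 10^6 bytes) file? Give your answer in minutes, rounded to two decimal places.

22.36 minutes

1.61 MB = 1,610,000 bytes = 12,880,000 bits
9.6 kbps = 9,600 bits/s
time = 12,880,000 / 9,600 = 1,341.667 s
1,341.667 s / 60 = 22.36 minutes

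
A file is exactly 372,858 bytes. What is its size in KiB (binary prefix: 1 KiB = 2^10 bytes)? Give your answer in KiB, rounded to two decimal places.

364.12 KiB

372,858 bytes given.
1 KiB = 2^10 bytes = 1,024 bytes
372,858 / 1,024 = 364.12 KiB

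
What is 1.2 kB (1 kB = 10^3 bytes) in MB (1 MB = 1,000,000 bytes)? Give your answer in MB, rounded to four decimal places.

1.2 kB × 1,000 bytes/kB = 1,200 bytes
1 MB = 10^6 bytes = 1,000,000 bytes
1,200 / 1,000,000 = 0.0012 MB

0.0012 MB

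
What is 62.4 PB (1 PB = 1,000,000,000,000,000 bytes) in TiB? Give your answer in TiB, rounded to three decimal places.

56,752.469 TiB

62.4 PB = 62.4 × 10^15 bytes = 62,400,000,000,000,000 bytes
1 TiB = 2^40 bytes = 1,099,511,627,776 bytes
62,400,000,000,000,000 / 1,099,511,627,776 = 56,752.469 TiB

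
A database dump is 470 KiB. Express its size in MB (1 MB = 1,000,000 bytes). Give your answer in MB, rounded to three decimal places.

470 KiB = 470 × 2^10 bytes = 481,280 bytes
1 MB = 1,000,000 bytes
481,280 / 1,000,000 = 0.481 MB

0.481 MB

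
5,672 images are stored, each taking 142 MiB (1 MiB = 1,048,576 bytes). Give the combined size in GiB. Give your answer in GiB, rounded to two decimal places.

Total = 5,672 × 142 MiB = 805,424 MiB
= 805,424 × 1,048,576 bytes = 844,548,276,224 bytes
1 GiB = 1,073,741,824 bytes
844,548,276,224 / 1,073,741,824 = 786.55 GiB

786.55 GiB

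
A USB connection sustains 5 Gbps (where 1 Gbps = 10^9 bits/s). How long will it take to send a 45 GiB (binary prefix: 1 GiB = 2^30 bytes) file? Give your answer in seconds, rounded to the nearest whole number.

45 GiB = 48,318,382,080 bytes = 386,547,056,640 bits
5 Gbps = 5,000,000,000 bits/s
time = 386,547,056,640 / 5,000,000,000 = 77 s

77 seconds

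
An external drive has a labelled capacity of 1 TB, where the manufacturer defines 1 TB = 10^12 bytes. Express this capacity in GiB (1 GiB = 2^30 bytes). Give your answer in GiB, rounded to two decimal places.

931.32 GiB

1 TB = 1 × 10^12 bytes = 1,000,000,000,000 bytes
1 GiB = 1,073,741,824 bytes
1,000,000,000,000 / 1,073,741,824 = 931.32 GiB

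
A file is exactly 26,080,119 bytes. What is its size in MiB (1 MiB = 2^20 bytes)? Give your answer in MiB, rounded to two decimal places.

24.87 MiB

26,080,119 bytes given.
1 MiB = 1,048,576 bytes
26,080,119 / 1,048,576 = 24.87 MiB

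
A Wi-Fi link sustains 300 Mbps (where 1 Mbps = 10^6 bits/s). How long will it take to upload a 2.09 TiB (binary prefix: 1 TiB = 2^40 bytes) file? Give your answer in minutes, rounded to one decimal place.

2.09 TiB = 2,297,979,302,051.84 bytes = 18,383,834,416,414.72 bits
300 Mbps = 300,000,000 bits/s
time = 18,383,834,416,414.72 / 300,000,000 = 61,279.45 s
61,279.45 s / 60 = 1,021.3 minutes

1,021.3 minutes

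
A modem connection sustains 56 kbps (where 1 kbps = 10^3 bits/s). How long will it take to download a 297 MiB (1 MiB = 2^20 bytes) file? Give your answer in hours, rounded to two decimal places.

12.36 hours

297 MiB = 311,427,072 bytes = 2,491,416,576 bits
56 kbps = 56,000 bits/s
time = 2,491,416,576 / 56,000 = 44,489.5817 s
44,489.5817 s / 3600 = 12.36 hours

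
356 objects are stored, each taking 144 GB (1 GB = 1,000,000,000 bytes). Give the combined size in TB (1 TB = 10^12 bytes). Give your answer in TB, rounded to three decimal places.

Total = 356 × 144 GB = 51,264 GB
= 51,264 × 1,000,000,000 bytes = 51,264,000,000,000 bytes
1 TB = 1,000,000,000,000 bytes
51,264,000,000,000 / 1,000,000,000,000 = 51.264 TB

51.264 TB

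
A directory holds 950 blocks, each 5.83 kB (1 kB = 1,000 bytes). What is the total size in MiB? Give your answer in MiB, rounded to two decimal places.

5.28 MiB

Total = 950 × 5.83 kB = 5538.5 kB
= 5538.5 × 1,000 bytes = 5,538,500 bytes
1 MiB = 1,048,576 bytes
5,538,500 / 1,048,576 = 5.28 MiB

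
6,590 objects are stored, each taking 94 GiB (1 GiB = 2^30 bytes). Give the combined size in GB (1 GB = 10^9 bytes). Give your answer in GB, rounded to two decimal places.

665,140.11 GB

Total = 6,590 × 94 GiB = 619,460 GiB
= 619,460 × 1,073,741,824 bytes = 665,140,110,295,040 bytes
1 GB = 1,000,000,000 bytes
665,140,110,295,040 / 1,000,000,000 = 665,140.11 GB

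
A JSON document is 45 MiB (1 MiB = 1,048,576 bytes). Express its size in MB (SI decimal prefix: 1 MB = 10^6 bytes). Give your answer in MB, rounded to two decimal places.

45 MiB × 1,048,576 bytes/MiB = 47,185,920 bytes
1 MB = 1,000,000 bytes
47,185,920 / 1,000,000 = 47.19 MB

47.19 MB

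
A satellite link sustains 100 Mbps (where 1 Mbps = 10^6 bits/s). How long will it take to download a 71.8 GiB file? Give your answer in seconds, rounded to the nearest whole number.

6,168 seconds

71.8 GiB = 77,094,662,963.2 bytes = 616,757,303,705.6 bits
100 Mbps = 100,000,000 bits/s
time = 616,757,303,705.6 / 100,000,000 = 6,168 s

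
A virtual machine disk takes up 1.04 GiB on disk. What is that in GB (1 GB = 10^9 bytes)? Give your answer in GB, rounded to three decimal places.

1.117 GB

1.04 GiB = 1.04 × 2^30 bytes = 1,116,691,496.96 bytes
1 GB = 1,000,000,000 bytes
1,116,691,496.96 / 1,000,000,000 = 1.117 GB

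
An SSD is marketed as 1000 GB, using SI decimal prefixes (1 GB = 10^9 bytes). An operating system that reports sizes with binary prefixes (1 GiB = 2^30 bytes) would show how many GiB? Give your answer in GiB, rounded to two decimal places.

931.32 GiB

1000 GB = 1000 × 10^9 bytes = 1,000,000,000,000 bytes
1 GiB = 2^30 bytes = 1,073,741,824 bytes
1,000,000,000,000 / 1,073,741,824 = 931.32 GiB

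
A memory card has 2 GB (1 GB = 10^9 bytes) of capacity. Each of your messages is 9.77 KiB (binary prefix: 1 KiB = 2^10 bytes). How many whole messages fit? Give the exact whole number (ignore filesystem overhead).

199,910

Capacity: 2 GB = 2,000,000,000 bytes
Per item: 9.77 KiB = 10,004.48 bytes
⌊2,000,000,000 / 10,004.48⌋ = 199,910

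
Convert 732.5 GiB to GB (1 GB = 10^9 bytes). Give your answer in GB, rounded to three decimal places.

786.516 GB

732.5 GiB = 732.5 × 2^30 bytes = 786,515,886,080 bytes
1 GB = 10^9 bytes = 1,000,000,000 bytes
786,515,886,080 / 1,000,000,000 = 786.516 GB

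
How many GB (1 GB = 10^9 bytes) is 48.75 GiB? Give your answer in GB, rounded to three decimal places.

52.345 GB

48.75 GiB = 48.75 × 2^30 bytes = 52,344,913,920 bytes
1 GB = 1,000,000,000 bytes
52,344,913,920 / 1,000,000,000 = 52.345 GB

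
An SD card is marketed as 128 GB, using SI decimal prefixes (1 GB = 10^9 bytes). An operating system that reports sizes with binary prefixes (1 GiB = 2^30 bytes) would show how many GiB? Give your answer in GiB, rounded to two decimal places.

128 GB = 128 × 10^9 bytes = 128,000,000,000 bytes
1 GiB = 2^30 bytes = 1,073,741,824 bytes
128,000,000,000 / 1,073,741,824 = 119.21 GiB

119.21 GiB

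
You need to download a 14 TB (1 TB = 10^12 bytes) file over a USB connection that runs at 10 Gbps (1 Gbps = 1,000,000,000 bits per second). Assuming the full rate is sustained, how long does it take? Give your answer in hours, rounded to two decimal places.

14 TB = 14,000,000,000,000 bytes = 112,000,000,000,000 bits
10 Gbps = 10,000,000,000 bits/s
time = 112,000,000,000,000 / 10,000,000,000 = 11,200.0000 s
11,200.0000 s / 3600 = 3.11 hours

3.11 hours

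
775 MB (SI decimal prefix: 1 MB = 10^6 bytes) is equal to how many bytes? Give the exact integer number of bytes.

775,000,000 bytes

775 × 1,000,000 = 775,000,000 bytes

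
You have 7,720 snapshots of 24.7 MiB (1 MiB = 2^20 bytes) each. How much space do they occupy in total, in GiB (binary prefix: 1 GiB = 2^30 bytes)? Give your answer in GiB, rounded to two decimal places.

Total = 7,720 × 24.7 MiB = 190,684 MiB
= 190,684 × 1,048,576 bytes = 199,946,665,984 bytes
1 GiB = 1,073,741,824 bytes
199,946,665,984 / 1,073,741,824 = 186.21 GiB

186.21 GiB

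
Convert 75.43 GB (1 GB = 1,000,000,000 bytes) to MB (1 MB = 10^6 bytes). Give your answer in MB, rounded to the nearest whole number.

75,430 MB

75.43 GB = 75.43 × 10^9 bytes = 75,430,000,000 bytes
1 MB = 10^6 bytes = 1,000,000 bytes
75,430,000,000 / 1,000,000 = 75,430 MB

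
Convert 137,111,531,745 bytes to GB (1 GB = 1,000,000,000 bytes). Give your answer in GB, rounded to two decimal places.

137,111,531,745 bytes given.
1 GB = 1,000,000,000 bytes
137,111,531,745 / 1,000,000,000 = 137.11 GB

137.11 GB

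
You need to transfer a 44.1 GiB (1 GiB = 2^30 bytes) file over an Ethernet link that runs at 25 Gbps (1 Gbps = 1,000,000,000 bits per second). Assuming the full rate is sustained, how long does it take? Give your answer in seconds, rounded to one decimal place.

15.2 seconds

44.1 GiB = 47,352,014,438.4 bytes = 378,816,115,507.2 bits
25 Gbps = 25,000,000,000 bits/s
time = 378,816,115,507.2 / 25,000,000,000 = 15.2 s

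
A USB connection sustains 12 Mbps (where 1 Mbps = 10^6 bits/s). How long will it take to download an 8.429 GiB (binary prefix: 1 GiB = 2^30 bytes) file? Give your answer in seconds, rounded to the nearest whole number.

8.429 GiB = 9,050,569,834.496 bytes = 72,404,558,675.968 bits
12 Mbps = 12,000,000 bits/s
time = 72,404,558,675.968 / 12,000,000 = 6,034 s

6,034 seconds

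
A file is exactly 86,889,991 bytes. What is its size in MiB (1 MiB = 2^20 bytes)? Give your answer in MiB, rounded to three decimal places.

86,889,991 bytes given.
1 MiB = 2^20 bytes = 1,048,576 bytes
86,889,991 / 1,048,576 = 82.865 MiB

82.865 MiB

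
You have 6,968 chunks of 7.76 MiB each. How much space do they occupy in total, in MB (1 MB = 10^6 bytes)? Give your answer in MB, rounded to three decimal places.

56,698.266 MB

Total = 6,968 × 7.76 MiB = 54071.68 MiB
= 54071.68 × 1,048,576 bytes = 56,698,265,927.68 bytes
1 MB = 1,000,000 bytes
56,698,265,927.68 / 1,000,000 = 56,698.266 MB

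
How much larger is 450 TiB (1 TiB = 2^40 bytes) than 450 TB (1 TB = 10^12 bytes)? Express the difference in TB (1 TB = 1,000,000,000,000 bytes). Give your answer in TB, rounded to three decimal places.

450 TiB = 450 × 1,099,511,627,776 = 494,780,232,499,200 bytes
450 TB = 450 × 1,000,000,000,000 = 450,000,000,000,000 bytes
difference = 44,780,232,499,200 bytes
44,780,232,499,200 / 1,000,000,000,000 = 44.780 TB

44.780 TB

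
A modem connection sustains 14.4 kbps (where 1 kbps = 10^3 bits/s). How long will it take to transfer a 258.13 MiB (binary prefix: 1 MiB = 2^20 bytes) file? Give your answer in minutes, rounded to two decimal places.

2,506.19 minutes

258.13 MiB = 270,668,922.88 bytes = 2,165,351,383.04 bits
14.4 kbps = 14,400 bits/s
time = 2,165,351,383.04 / 14,400 = 150,371.624 s
150,371.624 s / 60 = 2,506.19 minutes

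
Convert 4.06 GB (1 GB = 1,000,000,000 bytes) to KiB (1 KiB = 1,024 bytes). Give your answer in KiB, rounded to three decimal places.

3,964,843.750 KiB

4.06 GB = 4.06 × 10^9 bytes = 4,060,000,000 bytes
1 KiB = 1,024 bytes
4,060,000,000 / 1,024 = 3,964,843.750 KiB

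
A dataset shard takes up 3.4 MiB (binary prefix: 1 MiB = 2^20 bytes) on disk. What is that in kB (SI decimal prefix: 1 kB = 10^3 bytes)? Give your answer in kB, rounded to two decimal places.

3.4 MiB × 1,048,576 bytes/MiB = 3,565,158.4 bytes
1 kB = 1,000 bytes
3,565,158.4 / 1,000 = 3,565.16 kB

3,565.16 kB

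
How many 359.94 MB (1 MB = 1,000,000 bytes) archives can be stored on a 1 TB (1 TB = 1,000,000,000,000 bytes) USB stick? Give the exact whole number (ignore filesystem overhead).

Capacity: 1 TB = 1,000,000,000,000 bytes
Per item: 359.94 MB = 359,940,000 bytes
⌊1,000,000,000,000 / 359,940,000⌋ = 2,778

2,778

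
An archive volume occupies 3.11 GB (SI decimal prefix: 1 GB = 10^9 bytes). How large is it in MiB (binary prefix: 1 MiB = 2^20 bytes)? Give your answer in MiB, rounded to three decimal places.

3.11 GB = 3.11 × 10^9 bytes = 3,110,000,000 bytes
1 MiB = 1,048,576 bytes
3,110,000,000 / 1,048,576 = 2,965.927 MiB

2,965.927 MiB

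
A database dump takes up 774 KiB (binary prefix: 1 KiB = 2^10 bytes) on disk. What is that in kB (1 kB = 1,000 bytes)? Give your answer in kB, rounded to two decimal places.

774 KiB = 774 × 2^10 bytes = 792,576 bytes
1 kB = 1,000 bytes
792,576 / 1,000 = 792.58 kB

792.58 kB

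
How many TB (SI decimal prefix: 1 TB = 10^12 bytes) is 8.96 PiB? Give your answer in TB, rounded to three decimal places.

10,088.063 TB

8.96 PiB = 8.96 × 2^50 bytes = 10,088,063,165,309,911.04 bytes
1 TB = 10^12 bytes = 1,000,000,000,000 bytes
10,088,063,165,309,911.04 / 1,000,000,000,000 = 10,088.063 TB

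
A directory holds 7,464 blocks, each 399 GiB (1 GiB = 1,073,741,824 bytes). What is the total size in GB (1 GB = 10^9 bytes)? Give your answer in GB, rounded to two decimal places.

Total = 7,464 × 399 GiB = 2,978,136 GiB
= 2,978,136 × 1,073,741,824 bytes = 3,197,749,180,760,064 bytes
1 GB = 1,000,000,000 bytes
3,197,749,180,760,064 / 1,000,000,000 = 3,197,749.18 GB

3,197,749.18 GB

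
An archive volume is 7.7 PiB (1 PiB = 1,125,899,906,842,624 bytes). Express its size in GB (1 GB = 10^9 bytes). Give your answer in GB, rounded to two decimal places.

7.7 PiB = 7.7 × 2^50 bytes = 8,669,429,282,688,204.8 bytes
1 GB = 1,000,000,000 bytes
8,669,429,282,688,204.8 / 1,000,000,000 = 8,669,429.28 GB

8,669,429.28 GB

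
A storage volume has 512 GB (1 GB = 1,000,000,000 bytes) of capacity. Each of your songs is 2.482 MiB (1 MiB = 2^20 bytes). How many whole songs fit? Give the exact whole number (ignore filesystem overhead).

Capacity: 512 GB = 512,000,000,000 bytes
Per item: 2.482 MiB = 2,602,565.632 bytes
⌊512,000,000,000 / 2,602,565.632⌋ = 196,728

196,728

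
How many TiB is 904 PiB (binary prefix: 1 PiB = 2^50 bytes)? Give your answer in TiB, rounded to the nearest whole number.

925,696 TiB

904 PiB = 904 × 2^50 bytes = 1,017,813,515,785,732,096 bytes
1 TiB = 1,099,511,627,776 bytes
1,017,813,515,785,732,096 / 1,099,511,627,776 = 925,696 TiB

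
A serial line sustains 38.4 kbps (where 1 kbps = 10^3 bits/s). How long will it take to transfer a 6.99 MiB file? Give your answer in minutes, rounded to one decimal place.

25.4 minutes

6.99 MiB = 7,329,546.24 bytes = 58,636,369.92 bits
38.4 kbps = 38,400 bits/s
time = 58,636,369.92 / 38,400 = 1,526.99 s
1,526.99 s / 60 = 25.4 minutes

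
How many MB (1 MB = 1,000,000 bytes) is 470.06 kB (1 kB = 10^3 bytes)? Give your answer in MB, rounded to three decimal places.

0.470 MB

470.06 kB × 1,000 bytes/kB = 470,060 bytes
1 MB = 1,000,000 bytes
470,060 / 1,000,000 = 0.470 MB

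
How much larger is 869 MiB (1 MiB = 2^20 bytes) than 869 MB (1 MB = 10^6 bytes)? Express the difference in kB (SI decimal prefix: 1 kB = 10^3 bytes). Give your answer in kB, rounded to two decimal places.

869 MiB = 869 × 1,048,576 = 911,212,544 bytes
869 MB = 869 × 1,000,000 = 869,000,000 bytes
difference = 42,212,544 bytes
42,212,544 / 1,000 = 42,212.54 kB

42,212.54 kB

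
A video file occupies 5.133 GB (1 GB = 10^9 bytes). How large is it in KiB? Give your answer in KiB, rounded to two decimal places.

5,012,695.31 KiB

5.133 GB = 5.133 × 10^9 bytes = 5,133,000,000 bytes
1 KiB = 2^10 bytes = 1,024 bytes
5,133,000,000 / 1,024 = 5,012,695.31 KiB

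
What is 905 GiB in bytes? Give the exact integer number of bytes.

905 × 1,073,741,824 = 971,736,350,720 bytes  (1 GiB = 2^30 bytes)

971,736,350,720 bytes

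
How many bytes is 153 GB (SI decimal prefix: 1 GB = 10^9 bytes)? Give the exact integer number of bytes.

153 × 1,000,000,000 = 153,000,000,000 bytes  (1 GB = 10^9 bytes)

153,000,000,000 bytes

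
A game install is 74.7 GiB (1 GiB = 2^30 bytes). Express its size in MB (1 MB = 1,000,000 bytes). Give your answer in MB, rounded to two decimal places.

80,208.51 MB

74.7 GiB = 74.7 × 2^30 bytes = 80,208,514,252.8 bytes
1 MB = 1,000,000 bytes
80,208,514,252.8 / 1,000,000 = 80,208.51 MB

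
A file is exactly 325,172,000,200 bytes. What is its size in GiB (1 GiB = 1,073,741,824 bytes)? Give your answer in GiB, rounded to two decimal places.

325,172,000,200 bytes given.
1 GiB = 1,073,741,824 bytes
325,172,000,200 / 1,073,741,824 = 302.84 GiB

302.84 GiB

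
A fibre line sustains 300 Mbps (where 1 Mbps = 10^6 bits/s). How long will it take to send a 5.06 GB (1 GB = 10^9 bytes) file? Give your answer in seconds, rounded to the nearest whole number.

135 seconds

5.06 GB = 5,060,000,000 bytes = 40,480,000,000 bits
300 Mbps = 300,000,000 bits/s
time = 40,480,000,000 / 300,000,000 = 135 s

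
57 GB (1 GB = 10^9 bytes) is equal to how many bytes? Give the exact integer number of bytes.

57 × 1,000,000,000 = 57,000,000,000 bytes

57,000,000,000 bytes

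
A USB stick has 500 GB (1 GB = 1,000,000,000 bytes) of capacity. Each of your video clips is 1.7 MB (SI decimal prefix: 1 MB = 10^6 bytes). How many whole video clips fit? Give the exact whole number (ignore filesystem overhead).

Capacity: 500 GB = 500,000,000,000 bytes
Per item: 1.7 MB = 1,700,000 bytes
⌊500,000,000,000 / 1,700,000⌋ = 294,117

294,117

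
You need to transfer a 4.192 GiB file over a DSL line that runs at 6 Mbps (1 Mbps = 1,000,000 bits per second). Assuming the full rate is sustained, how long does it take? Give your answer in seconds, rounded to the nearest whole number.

4.192 GiB = 4,501,125,726.208 bytes = 36,009,005,809.664 bits
6 Mbps = 6,000,000 bits/s
time = 36,009,005,809.664 / 6,000,000 = 6,002 s

6,002 seconds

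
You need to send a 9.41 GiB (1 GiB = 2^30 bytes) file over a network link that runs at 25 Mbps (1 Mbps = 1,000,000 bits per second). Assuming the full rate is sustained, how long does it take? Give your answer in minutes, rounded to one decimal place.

53.9 minutes

9.41 GiB = 10,103,910,563.84 bytes = 80,831,284,510.72 bits
25 Mbps = 25,000,000 bits/s
time = 80,831,284,510.72 / 25,000,000 = 3,233.25 s
3,233.25 s / 60 = 53.9 minutes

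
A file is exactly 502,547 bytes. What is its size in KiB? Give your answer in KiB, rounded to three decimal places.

502,547 bytes given.
1 KiB = 2^10 bytes = 1,024 bytes
502,547 / 1,024 = 490.769 KiB

490.769 KiB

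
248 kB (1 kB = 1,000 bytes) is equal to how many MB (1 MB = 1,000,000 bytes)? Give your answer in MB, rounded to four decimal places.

248 kB = 248 × 10^3 bytes = 248,000 bytes
1 MB = 1,000,000 bytes
248,000 / 1,000,000 = 0.2480 MB

0.2480 MB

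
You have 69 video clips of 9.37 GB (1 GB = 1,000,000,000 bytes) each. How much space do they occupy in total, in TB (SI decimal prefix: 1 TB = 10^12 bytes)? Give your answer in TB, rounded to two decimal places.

0.65 TB

Total = 69 × 9.37 GB = 646.53 GB
= 646.53 × 1,000,000,000 bytes = 646,530,000,000 bytes
1 TB = 1,000,000,000,000 bytes
646,530,000,000 / 1,000,000,000,000 = 0.65 TB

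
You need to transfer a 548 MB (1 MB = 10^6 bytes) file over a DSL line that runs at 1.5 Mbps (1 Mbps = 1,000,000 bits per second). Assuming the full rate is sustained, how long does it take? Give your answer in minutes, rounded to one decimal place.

48.7 minutes

548 MB = 548,000,000 bytes = 4,384,000,000 bits
1.5 Mbps = 1,500,000 bits/s
time = 4,384,000,000 / 1,500,000 = 2,922.67 s
2,922.67 s / 60 = 48.7 minutes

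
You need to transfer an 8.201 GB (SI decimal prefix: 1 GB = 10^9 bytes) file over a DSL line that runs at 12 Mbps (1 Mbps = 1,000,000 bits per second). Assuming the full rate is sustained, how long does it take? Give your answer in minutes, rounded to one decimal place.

91.1 minutes

8.201 GB = 8,201,000,000 bytes = 65,608,000,000 bits
12 Mbps = 12,000,000 bits/s
time = 65,608,000,000 / 12,000,000 = 5,467.33 s
5,467.33 s / 60 = 91.1 minutes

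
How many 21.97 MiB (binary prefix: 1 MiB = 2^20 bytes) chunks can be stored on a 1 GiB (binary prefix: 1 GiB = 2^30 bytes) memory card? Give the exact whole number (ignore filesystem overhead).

46

Capacity: 1 GiB = 1,073,741,824 bytes
Per item: 21.97 MiB = 23,037,214.72 bytes
⌊1,073,741,824 / 23,037,214.72⌋ = 46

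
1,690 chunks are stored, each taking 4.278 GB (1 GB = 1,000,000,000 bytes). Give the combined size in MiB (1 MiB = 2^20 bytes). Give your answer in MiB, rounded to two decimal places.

Total = 1,690 × 4.278 GB = 7229.82 GB
= 7229.82 × 1,000,000,000 bytes = 7,229,820,000,000 bytes
1 MiB = 1,048,576 bytes
7,229,820,000,000 / 1,048,576 = 6,894,893.65 MiB

6,894,893.65 MiB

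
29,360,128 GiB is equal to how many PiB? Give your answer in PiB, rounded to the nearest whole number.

28 PiB

29,360,128 GiB = 29,360,128 × 2^30 bytes = 31,525,197,391,593,472 bytes
1 PiB = 1,125,899,906,842,624 bytes
31,525,197,391,593,472 / 1,125,899,906,842,624 = 28 PiB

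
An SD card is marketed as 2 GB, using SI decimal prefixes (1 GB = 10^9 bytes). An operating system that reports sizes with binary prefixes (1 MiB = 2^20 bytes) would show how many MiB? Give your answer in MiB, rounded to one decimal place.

1,907.3 MiB

2 GB × 1,000,000,000 bytes/GB = 2,000,000,000 bytes
1 MiB = 2^20 bytes = 1,048,576 bytes
2,000,000,000 / 1,048,576 = 1,907.3 MiB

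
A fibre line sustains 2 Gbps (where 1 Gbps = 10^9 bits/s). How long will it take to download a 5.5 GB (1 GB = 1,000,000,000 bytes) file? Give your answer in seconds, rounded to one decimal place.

5.5 GB = 5,500,000,000 bytes = 44,000,000,000 bits
2 Gbps = 2,000,000,000 bits/s
time = 44,000,000,000 / 2,000,000,000 = 22.0 s

22.0 seconds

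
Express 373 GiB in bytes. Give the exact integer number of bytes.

373 × 1,073,741,824 = 400,505,700,352 bytes  (1 GiB = 2^30 bytes)

400,505,700,352 bytes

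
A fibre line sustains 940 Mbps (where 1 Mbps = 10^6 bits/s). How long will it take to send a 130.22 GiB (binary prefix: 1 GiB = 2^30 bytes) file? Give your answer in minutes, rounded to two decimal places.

19.83 minutes

130.22 GiB = 139,822,660,321.28 bytes = 1,118,581,282,570.24 bits
940 Mbps = 940,000,000 bits/s
time = 1,118,581,282,570.24 / 940,000,000 = 1,189.980 s
1,189.980 s / 60 = 19.83 minutes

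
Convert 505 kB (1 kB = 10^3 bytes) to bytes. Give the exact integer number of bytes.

505 × 1,000 = 505,000 bytes  (1 kB = 10^3 bytes)

505,000 bytes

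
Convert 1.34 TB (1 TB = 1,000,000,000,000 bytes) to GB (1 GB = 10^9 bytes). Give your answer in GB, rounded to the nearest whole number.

1.34 TB × 1,000,000,000,000 bytes/TB = 1,340,000,000,000 bytes
1 GB = 1,000,000,000 bytes
1,340,000,000,000 / 1,000,000,000 = 1,340 GB

1,340 GB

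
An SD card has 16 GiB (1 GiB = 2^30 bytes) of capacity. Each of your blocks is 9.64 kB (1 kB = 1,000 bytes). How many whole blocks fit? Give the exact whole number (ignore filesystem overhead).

1,782,144

Capacity: 16 GiB = 17,179,869,184 bytes
Per item: 9.64 kB = 9,640 bytes
⌊17,179,869,184 / 9,640⌋ = 1,782,144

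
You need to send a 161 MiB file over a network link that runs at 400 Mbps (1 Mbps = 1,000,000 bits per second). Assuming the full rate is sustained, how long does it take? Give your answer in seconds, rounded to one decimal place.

3.4 seconds

161 MiB = 168,820,736 bytes = 1,350,565,888 bits
400 Mbps = 400,000,000 bits/s
time = 1,350,565,888 / 400,000,000 = 3.4 s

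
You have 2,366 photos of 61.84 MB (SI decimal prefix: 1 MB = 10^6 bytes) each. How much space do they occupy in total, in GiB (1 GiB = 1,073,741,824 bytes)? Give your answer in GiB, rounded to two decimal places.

136.27 GiB

Total = 2,366 × 61.84 MB = 146313.44 MB
= 146313.44 × 1,000,000 bytes = 146,313,440,000 bytes
1 GiB = 1,073,741,824 bytes
146,313,440,000 / 1,073,741,824 = 136.27 GiB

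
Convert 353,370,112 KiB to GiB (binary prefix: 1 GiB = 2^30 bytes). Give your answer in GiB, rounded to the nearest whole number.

353,370,112 KiB × 1,024 bytes/KiB = 361,850,994,688 bytes
1 GiB = 1,073,741,824 bytes
361,850,994,688 / 1,073,741,824 = 337 GiB

337 GiB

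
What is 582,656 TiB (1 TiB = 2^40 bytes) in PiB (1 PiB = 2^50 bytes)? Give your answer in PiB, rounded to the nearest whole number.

569 PiB

582,656 TiB = 582,656 × 2^40 bytes = 640,637,046,993,453,056 bytes
1 PiB = 2^50 bytes = 1,125,899,906,842,624 bytes
640,637,046,993,453,056 / 1,125,899,906,842,624 = 569 PiB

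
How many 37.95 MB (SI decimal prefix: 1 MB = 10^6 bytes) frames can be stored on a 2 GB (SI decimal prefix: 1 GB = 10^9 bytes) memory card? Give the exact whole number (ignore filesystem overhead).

52

Capacity: 2 GB = 2,000,000,000 bytes
Per item: 37.95 MB = 37,950,000 bytes
⌊2,000,000,000 / 37,950,000⌋ = 52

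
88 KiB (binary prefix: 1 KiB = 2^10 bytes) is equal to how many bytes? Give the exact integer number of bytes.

90,112 bytes

88 × 1,024 = 90,112 bytes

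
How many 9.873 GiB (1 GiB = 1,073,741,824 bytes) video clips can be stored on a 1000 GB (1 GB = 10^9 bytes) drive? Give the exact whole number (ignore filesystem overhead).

94

Capacity: 1000 GB = 1,000,000,000,000 bytes
Per item: 9.873 GiB = 10,601,053,028.352 bytes
⌊1,000,000,000,000 / 10,601,053,028.352⌋ = 94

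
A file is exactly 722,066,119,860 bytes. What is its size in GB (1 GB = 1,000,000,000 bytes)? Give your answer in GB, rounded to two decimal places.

722,066,119,860 bytes given.
1 GB = 1,000,000,000 bytes
722,066,119,860 / 1,000,000,000 = 722.07 GB

722.07 GB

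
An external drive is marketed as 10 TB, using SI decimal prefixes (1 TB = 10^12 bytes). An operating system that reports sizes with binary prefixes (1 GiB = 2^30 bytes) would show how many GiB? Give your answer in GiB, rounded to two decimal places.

10 TB = 10 × 10^12 bytes = 10,000,000,000,000 bytes
1 GiB = 2^30 bytes = 1,073,741,824 bytes
10,000,000,000,000 / 1,073,741,824 = 9,313.23 GiB

9,313.23 GiB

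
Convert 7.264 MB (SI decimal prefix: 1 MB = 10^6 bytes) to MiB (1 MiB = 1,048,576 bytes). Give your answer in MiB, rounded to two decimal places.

6.93 MiB

7.264 MB = 7.264 × 10^6 bytes = 7,264,000 bytes
1 MiB = 1,048,576 bytes
7,264,000 / 1,048,576 = 6.93 MiB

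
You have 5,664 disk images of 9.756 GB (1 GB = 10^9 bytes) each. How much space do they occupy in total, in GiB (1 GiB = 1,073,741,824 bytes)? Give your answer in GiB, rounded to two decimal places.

51,463.01 GiB

Total = 5,664 × 9.756 GB = 55257.984 GB
= 55257.984 × 1,000,000,000 bytes = 55,257,984,000,000 bytes
1 GiB = 1,073,741,824 bytes
55,257,984,000,000 / 1,073,741,824 = 51,463.01 GiB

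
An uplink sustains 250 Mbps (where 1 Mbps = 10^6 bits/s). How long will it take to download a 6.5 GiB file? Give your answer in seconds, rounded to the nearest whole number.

6.5 GiB = 6,979,321,856 bytes = 55,834,574,848 bits
250 Mbps = 250,000,000 bits/s
time = 55,834,574,848 / 250,000,000 = 223 s

223 seconds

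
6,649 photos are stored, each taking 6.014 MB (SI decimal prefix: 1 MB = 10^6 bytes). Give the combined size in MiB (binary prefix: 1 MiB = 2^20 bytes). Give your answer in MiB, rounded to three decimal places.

38,134.657 MiB

Total = 6,649 × 6.014 MB = 39987.086 MB
= 39987.086 × 1,000,000 bytes = 39,987,086,000 bytes
1 MiB = 1,048,576 bytes
39,987,086,000 / 1,048,576 = 38,134.657 MiB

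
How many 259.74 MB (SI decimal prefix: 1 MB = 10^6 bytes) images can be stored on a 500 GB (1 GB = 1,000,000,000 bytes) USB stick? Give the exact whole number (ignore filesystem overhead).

Capacity: 500 GB = 500,000,000,000 bytes
Per item: 259.74 MB = 259,740,000 bytes
⌊500,000,000,000 / 259,740,000⌋ = 1,925

1,925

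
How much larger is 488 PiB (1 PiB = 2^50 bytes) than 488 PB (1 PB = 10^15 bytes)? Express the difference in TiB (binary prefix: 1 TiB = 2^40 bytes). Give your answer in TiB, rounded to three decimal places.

488 PiB = 488 × 1,125,899,906,842,624 = 549,439,154,539,200,512 bytes
488 PB = 488 × 1,000,000,000,000,000 = 488,000,000,000,000,000 bytes
difference = 61,439,154,539,200,512 bytes
61,439,154,539,200,512 / 1,099,511,627,776 = 55,878.586 TiB

55,878.586 TiB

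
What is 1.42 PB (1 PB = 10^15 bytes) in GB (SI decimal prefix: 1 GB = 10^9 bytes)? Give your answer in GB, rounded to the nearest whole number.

1,420,000 GB

1.42 PB × 1,000,000,000,000,000 bytes/PB = 1,420,000,000,000,000 bytes
1 GB = 10^9 bytes = 1,000,000,000 bytes
1,420,000,000,000,000 / 1,000,000,000 = 1,420,000 GB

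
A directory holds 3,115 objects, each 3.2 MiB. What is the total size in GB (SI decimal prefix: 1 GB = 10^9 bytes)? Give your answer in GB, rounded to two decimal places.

Total = 3,115 × 3.2 MiB = 9968 MiB
= 9968 × 1,048,576 bytes = 10,452,205,568 bytes
1 GB = 1,000,000,000 bytes
10,452,205,568 / 1,000,000,000 = 10.45 GB

10.45 GB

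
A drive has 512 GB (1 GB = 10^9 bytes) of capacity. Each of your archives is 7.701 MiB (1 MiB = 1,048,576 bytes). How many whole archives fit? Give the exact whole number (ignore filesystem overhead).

Capacity: 512 GB = 512,000,000,000 bytes
Per item: 7.701 MiB = 8,075,083.776 bytes
⌊512,000,000,000 / 8,075,083.776⌋ = 63,404

63,404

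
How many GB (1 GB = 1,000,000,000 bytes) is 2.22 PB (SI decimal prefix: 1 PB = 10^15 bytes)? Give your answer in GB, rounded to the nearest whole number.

2.22 PB = 2.22 × 10^15 bytes = 2,220,000,000,000,000 bytes
1 GB = 10^9 bytes = 1,000,000,000 bytes
2,220,000,000,000,000 / 1,000,000,000 = 2,220,000 GB

2,220,000 GB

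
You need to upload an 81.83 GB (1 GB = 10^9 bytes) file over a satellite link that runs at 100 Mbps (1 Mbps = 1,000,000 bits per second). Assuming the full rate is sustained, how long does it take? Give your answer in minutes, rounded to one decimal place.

109.1 minutes

81.83 GB = 81,830,000,000 bytes = 654,640,000,000 bits
100 Mbps = 100,000,000 bits/s
time = 654,640,000,000 / 100,000,000 = 6,546.40 s
6,546.40 s / 60 = 109.1 minutes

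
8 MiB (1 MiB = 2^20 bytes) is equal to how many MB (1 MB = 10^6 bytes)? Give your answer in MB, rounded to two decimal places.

8 MiB × 1,048,576 bytes/MiB = 8,388,608 bytes
1 MB = 10^6 bytes = 1,000,000 bytes
8,388,608 / 1,000,000 = 8.39 MB

8.39 MB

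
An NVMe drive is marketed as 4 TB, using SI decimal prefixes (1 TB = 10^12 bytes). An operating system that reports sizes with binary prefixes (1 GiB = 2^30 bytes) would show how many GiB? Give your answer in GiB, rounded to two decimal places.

4 TB × 1,000,000,000,000 bytes/TB = 4,000,000,000,000 bytes
1 GiB = 2^30 bytes = 1,073,741,824 bytes
4,000,000,000,000 / 1,073,741,824 = 3,725.29 GiB

3,725.29 GiB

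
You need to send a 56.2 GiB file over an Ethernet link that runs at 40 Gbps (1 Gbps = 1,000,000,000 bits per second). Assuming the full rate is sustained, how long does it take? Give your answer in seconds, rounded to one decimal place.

12.1 seconds

56.2 GiB = 60,344,290,508.8 bytes = 482,754,324,070.4 bits
40 Gbps = 40,000,000,000 bits/s
time = 482,754,324,070.4 / 40,000,000,000 = 12.1 s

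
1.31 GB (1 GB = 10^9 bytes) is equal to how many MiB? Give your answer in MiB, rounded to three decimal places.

1,249.313 MiB

1.31 GB = 1.31 × 10^9 bytes = 1,310,000,000 bytes
1 MiB = 1,048,576 bytes
1,310,000,000 / 1,048,576 = 1,249.313 MiB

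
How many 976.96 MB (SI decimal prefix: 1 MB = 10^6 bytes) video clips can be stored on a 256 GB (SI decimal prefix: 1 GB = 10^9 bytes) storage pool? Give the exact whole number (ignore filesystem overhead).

Capacity: 256 GB = 256,000,000,000 bytes
Per item: 976.96 MB = 976,960,000 bytes
⌊256,000,000,000 / 976,960,000⌋ = 262

262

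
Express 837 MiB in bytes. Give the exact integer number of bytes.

837 × 1,048,576 = 877,658,112 bytes

877,658,112 bytes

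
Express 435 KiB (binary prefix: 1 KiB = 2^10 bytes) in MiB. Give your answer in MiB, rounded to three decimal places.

0.425 MiB

435 KiB = 435 × 2^10 bytes = 445,440 bytes
1 MiB = 1,048,576 bytes
445,440 / 1,048,576 = 0.425 MiB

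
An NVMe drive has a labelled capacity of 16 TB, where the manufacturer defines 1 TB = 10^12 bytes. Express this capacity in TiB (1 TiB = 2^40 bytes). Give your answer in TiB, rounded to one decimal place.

16 TB = 16 × 10^12 bytes = 16,000,000,000,000 bytes
1 TiB = 1,099,511,627,776 bytes
16,000,000,000,000 / 1,099,511,627,776 = 14.6 TiB

14.6 TiB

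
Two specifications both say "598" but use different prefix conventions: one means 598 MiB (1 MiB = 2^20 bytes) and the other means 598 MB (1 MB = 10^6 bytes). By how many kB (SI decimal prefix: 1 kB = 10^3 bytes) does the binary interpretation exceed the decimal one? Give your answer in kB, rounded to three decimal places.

29,048.448 kB

598 MiB = 598 × 1,048,576 = 627,048,448 bytes
598 MB = 598 × 1,000,000 = 598,000,000 bytes
difference = 29,048,448 bytes
29,048,448 / 1,000 = 29,048.448 kB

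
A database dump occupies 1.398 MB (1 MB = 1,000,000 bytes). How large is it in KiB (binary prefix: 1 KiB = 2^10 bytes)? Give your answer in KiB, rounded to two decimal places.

1,365.23 KiB

1.398 MB = 1.398 × 10^6 bytes = 1,398,000 bytes
1 KiB = 2^10 bytes = 1,024 bytes
1,398,000 / 1,024 = 1,365.23 KiB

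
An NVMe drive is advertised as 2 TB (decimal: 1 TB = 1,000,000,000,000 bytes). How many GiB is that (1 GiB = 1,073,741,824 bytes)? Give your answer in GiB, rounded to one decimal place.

1,862.6 GiB

2 TB × 1,000,000,000,000 bytes/TB = 2,000,000,000,000 bytes
1 GiB = 2^30 bytes = 1,073,741,824 bytes
2,000,000,000,000 / 1,073,741,824 = 1,862.6 GiB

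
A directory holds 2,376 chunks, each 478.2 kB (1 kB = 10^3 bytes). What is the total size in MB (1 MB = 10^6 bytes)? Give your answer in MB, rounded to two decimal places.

Total = 2,376 × 478.2 kB = 1136203.2 kB
= 1136203.2 × 1,000 bytes = 1,136,203,200 bytes
1 MB = 1,000,000 bytes
1,136,203,200 / 1,000,000 = 1,136.20 MB

1,136.20 MB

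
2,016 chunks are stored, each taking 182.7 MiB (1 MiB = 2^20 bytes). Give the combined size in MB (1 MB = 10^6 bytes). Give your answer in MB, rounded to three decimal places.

Total = 2,016 × 182.7 MiB = 368323.2 MiB
= 368323.2 × 1,048,576 bytes = 386,214,867,763.2 bytes
1 MB = 1,000,000 bytes
386,214,867,763.2 / 1,000,000 = 386,214.868 MB

386,214.868 MB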